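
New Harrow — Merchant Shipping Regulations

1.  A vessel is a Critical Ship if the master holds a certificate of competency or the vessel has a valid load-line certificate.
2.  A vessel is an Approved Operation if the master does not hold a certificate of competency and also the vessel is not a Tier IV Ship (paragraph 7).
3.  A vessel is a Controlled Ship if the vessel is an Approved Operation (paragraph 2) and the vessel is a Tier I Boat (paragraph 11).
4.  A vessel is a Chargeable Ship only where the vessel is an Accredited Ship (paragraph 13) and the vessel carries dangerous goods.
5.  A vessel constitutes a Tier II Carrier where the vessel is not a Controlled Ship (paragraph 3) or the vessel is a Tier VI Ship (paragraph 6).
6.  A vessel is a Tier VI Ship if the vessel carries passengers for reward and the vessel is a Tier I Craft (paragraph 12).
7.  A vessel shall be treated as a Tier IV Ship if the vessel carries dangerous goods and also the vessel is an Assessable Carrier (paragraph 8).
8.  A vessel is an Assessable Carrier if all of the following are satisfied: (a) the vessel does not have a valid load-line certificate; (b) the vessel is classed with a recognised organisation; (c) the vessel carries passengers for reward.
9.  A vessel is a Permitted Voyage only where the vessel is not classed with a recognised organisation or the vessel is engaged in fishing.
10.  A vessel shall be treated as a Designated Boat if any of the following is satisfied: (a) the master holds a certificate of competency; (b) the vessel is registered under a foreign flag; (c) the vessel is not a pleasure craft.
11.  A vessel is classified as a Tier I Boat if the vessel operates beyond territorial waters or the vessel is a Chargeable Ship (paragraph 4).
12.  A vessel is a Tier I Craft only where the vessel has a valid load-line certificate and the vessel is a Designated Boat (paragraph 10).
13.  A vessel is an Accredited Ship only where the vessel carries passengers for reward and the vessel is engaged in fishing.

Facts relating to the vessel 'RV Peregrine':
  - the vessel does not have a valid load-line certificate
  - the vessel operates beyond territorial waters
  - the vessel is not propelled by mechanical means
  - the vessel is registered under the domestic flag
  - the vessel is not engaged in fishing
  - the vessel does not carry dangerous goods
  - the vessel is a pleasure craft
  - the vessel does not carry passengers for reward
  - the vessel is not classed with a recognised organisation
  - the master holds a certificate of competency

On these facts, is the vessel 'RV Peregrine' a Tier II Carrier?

paragraph 8 — Assessable Carrier: [the vessel does not have a valid load-line certificate? yes] AND [the vessel is classed with a recognised organisation? no] AND [the vessel carries passengers for reward? no] → not satisfied.
paragraph 7 — Tier IV Ship: [the vessel carries dangerous goods? no] AND [Assessable Carrier (paragraph 8)? no] → not satisfied.
paragraph 2 — Approved Operation: [the master does not hold a certificate of competency? no] AND [not a Tier IV Ship (paragraph 7)? yes] → not satisfied.
paragraph 13 — Accredited Ship: [the vessel carries passengers for reward? no] AND [the vessel is engaged in fishing? no] → not satisfied.
paragraph 4 — Chargeable Ship: [Accredited Ship (paragraph 13)? no] AND [the vessel carries dangerous goods? no] → not satisfied.
paragraph 11 — Tier I Boat: [the vessel operates beyond territorial waters? yes] OR [Chargeable Ship (paragraph 4)? no] → satisfied.
paragraph 3 — Controlled Ship: [Approved Operation (paragraph 2)? no] AND [Tier I Boat (paragraph 11)? yes] → not satisfied.
paragraph 10 — Designated Boat: [the master holds a certificate of competency? yes] OR [the vessel is registered under a foreign flag? no] OR [the vessel is not a pleasure craft? no] → satisfied.
paragraph 12 — Tier I Craft: [the vessel has a valid load-line certificate? no] AND [Designated Boat (paragraph 10)? yes] → not satisfied.
paragraph 6 — Tier VI Ship: [the vessel carries passengers for reward? no] AND [Tier I Craft (paragraph 12)? no] → not satisfied.
paragraph 5 — Tier II Carrier: [not a Controlled Ship (paragraph 3)? yes] OR [Tier VI Ship (paragraph 6)? no] → satisfied.

Yes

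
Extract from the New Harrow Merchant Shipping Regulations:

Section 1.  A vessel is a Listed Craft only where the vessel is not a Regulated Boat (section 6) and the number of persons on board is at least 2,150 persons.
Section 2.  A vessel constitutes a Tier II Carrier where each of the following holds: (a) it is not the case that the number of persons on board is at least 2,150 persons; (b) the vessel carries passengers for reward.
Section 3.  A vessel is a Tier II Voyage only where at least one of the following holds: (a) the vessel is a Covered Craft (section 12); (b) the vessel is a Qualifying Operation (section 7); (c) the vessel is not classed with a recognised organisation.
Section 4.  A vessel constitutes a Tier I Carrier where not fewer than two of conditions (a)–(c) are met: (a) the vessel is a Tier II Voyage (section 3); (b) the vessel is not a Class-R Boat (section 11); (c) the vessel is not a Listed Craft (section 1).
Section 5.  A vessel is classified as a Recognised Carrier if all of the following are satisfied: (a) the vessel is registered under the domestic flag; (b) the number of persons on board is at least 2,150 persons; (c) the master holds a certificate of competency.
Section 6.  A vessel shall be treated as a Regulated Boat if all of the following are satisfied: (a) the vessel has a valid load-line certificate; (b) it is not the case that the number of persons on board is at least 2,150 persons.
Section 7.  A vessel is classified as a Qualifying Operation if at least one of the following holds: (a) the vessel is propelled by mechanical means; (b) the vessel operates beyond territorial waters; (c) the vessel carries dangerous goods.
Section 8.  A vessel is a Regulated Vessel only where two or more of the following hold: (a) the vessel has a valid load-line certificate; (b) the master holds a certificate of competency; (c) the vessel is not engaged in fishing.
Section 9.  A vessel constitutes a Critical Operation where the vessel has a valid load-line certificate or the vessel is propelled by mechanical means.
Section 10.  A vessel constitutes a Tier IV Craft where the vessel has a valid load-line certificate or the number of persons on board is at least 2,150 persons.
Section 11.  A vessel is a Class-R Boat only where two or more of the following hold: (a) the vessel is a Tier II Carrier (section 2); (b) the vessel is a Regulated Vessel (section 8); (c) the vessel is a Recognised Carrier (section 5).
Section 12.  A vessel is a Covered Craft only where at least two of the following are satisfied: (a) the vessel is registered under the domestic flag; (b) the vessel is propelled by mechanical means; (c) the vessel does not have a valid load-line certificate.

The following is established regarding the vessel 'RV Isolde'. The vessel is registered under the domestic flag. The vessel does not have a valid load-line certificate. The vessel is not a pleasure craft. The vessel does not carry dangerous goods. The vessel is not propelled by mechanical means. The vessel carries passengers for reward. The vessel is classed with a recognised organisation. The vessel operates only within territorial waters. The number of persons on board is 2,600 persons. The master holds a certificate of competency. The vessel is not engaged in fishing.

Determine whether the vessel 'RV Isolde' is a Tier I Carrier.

No

Under section 12: the vessel is registered under the domestic flag? yes; the vessel is propelled by mechanical means? no; the vessel does not have a valid load-line certificate? yes — 2 of 3 hold (need ≥2) → satisfied.
Under section 7: the vessel is propelled by mechanical means? no; or the vessel operates beyond territorial waters? no; or the vessel carries dangerous goods? no. So the vessel is not a Qualifying Operation.
Under section 3: Covered Craft (section 12)? yes; or Qualifying Operation (section 7)? no; or the vessel is not classed with a recognised organisation? no. So the vessel is a Tier II Voyage.
Under section 2: number of persons on board: 2,600 persons ≥ 2,150 persons? yes, so negated condition no; and the vessel carries passengers for reward? yes. So the vessel is not a Tier II Carrier.
Under section 8: the vessel has a valid load-line certificate? no; the master holds a certificate of competency? yes; the vessel is not engaged in fishing? yes — 2 of 3 hold (need ≥2) → satisfied.
Under section 5: the vessel is registered under the domestic flag? yes; and number of persons on board: 2,600 persons ≥ 2,150 persons? yes; and the master holds a certificate of competency? yes. So the vessel is a Recognised Carrier.
Under section 11: Tier II Carrier (section 2)? no; Regulated Vessel (section 8)? yes; Recognised Carrier (section 5)? yes — 2 of 3 hold (need ≥2) → satisfied.
Under section 6: the vessel has a valid load-line certificate? no; and number of persons on board: 2,600 persons ≥ 2,150 persons? yes, so negated condition no. So the vessel is not a Regulated Boat.
Under section 1: not a Regulated Boat (section 6)? yes; and number of persons on board: 2,600 persons ≥ 2,150 persons? yes. So the vessel is a Listed Craft.
Under section 4: Tier II Voyage (section 3)? yes; not a Class-R Boat (section 11)? no; not a Listed Craft (section 1)? no — 1 of 3 hold (need ≥2) → not satisfied.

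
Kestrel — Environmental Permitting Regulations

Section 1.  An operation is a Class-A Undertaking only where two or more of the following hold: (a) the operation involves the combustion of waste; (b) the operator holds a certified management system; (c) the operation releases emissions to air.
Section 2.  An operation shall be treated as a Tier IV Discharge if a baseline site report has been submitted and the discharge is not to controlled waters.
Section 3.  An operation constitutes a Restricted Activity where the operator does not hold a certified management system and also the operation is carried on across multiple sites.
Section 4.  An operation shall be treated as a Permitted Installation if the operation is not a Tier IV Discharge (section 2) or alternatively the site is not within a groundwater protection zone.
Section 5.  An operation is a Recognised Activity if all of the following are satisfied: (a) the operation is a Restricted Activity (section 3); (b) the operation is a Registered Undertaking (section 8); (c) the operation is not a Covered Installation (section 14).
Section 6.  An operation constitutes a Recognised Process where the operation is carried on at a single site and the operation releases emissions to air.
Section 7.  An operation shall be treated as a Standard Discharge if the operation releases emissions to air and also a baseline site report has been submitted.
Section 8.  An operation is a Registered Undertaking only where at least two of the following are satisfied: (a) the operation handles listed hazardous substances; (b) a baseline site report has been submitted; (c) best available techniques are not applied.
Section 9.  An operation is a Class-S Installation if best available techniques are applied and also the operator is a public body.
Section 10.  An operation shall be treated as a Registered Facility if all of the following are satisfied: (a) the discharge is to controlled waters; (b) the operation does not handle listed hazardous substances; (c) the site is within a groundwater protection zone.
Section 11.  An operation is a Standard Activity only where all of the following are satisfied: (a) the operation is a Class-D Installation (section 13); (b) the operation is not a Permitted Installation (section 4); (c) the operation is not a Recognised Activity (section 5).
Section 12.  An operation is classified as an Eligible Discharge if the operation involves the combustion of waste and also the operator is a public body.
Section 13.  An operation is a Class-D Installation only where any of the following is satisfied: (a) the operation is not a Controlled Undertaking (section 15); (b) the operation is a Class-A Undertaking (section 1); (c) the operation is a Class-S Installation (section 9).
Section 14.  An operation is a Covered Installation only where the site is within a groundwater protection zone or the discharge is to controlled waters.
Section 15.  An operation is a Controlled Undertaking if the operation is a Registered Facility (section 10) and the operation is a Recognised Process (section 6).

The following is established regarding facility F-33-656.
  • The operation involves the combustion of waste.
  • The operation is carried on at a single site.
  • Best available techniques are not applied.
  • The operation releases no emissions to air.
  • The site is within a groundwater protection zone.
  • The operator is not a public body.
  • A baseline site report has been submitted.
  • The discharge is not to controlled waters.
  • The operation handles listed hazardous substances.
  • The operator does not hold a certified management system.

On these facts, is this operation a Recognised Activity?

Under section 3: the operator does not hold a certified management system? yes; and the operation is carried on across multiple sites? no. So the operation is not a Restricted Activity.
Under section 8: the operation handles listed hazardous substances? yes; a baseline site report has been submitted? yes; best available techniques are not applied? yes — 3 of 3 hold (need ≥2) → satisfied.
Under section 14: the site is within a groundwater protection zone? yes; or the discharge is to controlled waters? no. So the operation is a Covered Installation.
Under section 5: Restricted Activity (section 3)? no; and Registered Undertaking (section 8)? yes; and not a Covered Installation (section 14)? no. So the operation is not a Recognised Activity.

No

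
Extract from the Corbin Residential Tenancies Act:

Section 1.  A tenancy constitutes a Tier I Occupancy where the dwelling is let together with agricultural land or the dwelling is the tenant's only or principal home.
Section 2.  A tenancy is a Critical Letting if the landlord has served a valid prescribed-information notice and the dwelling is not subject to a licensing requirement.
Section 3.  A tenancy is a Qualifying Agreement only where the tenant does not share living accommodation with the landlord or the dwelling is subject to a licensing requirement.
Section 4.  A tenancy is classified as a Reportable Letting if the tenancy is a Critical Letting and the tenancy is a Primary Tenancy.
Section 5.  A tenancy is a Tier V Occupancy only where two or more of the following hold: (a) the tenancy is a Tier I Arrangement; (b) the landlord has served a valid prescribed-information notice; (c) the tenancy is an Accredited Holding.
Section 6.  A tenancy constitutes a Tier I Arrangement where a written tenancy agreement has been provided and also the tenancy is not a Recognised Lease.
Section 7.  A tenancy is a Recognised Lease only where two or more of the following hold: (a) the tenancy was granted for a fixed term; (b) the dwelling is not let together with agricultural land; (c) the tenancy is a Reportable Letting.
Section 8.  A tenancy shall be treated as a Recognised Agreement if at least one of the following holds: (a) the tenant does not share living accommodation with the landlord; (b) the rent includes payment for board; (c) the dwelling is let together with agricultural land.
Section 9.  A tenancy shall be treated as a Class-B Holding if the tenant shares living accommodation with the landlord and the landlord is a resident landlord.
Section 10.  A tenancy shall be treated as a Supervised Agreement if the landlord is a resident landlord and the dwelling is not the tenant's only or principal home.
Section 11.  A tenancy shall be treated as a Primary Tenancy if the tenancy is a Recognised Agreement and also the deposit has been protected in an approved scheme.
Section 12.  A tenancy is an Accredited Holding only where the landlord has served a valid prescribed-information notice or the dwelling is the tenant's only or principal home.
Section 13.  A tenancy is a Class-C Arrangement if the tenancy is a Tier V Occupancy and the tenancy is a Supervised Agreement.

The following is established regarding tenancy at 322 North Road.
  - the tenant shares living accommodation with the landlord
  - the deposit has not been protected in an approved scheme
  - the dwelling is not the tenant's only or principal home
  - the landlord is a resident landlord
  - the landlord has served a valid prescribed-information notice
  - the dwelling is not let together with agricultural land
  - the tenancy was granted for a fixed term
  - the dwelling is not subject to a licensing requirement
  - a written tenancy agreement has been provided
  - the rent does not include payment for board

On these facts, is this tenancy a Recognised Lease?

section 2 — Critical Letting: [the landlord has served a valid prescribed-information notice? yes] AND [the dwelling is not subject to a licensing requirement? yes] → satisfied.
section 8 — Recognised Agreement: [the tenant does not share living accommodation with the landlord? no] OR [the rent includes payment for board? no] OR [the dwelling is let together with agricultural land? no] → not satisfied.
section 11 — Primary Tenancy: [Recognised Agreement (section 8)? no] AND [the deposit has been protected in an approved scheme? no] → not satisfied.
section 4 — Reportable Letting: [Critical Letting (section 2)? yes] AND [Primary Tenancy (section 11)? no] → not satisfied.
section 7 — Recognised Lease: the tenancy was granted for a fixed term? yes; the dwelling is not let together with agricultural land? yes; Reportable Letting (section 4)? no — 2 of 3 hold (need ≥2) → satisfied.

Yes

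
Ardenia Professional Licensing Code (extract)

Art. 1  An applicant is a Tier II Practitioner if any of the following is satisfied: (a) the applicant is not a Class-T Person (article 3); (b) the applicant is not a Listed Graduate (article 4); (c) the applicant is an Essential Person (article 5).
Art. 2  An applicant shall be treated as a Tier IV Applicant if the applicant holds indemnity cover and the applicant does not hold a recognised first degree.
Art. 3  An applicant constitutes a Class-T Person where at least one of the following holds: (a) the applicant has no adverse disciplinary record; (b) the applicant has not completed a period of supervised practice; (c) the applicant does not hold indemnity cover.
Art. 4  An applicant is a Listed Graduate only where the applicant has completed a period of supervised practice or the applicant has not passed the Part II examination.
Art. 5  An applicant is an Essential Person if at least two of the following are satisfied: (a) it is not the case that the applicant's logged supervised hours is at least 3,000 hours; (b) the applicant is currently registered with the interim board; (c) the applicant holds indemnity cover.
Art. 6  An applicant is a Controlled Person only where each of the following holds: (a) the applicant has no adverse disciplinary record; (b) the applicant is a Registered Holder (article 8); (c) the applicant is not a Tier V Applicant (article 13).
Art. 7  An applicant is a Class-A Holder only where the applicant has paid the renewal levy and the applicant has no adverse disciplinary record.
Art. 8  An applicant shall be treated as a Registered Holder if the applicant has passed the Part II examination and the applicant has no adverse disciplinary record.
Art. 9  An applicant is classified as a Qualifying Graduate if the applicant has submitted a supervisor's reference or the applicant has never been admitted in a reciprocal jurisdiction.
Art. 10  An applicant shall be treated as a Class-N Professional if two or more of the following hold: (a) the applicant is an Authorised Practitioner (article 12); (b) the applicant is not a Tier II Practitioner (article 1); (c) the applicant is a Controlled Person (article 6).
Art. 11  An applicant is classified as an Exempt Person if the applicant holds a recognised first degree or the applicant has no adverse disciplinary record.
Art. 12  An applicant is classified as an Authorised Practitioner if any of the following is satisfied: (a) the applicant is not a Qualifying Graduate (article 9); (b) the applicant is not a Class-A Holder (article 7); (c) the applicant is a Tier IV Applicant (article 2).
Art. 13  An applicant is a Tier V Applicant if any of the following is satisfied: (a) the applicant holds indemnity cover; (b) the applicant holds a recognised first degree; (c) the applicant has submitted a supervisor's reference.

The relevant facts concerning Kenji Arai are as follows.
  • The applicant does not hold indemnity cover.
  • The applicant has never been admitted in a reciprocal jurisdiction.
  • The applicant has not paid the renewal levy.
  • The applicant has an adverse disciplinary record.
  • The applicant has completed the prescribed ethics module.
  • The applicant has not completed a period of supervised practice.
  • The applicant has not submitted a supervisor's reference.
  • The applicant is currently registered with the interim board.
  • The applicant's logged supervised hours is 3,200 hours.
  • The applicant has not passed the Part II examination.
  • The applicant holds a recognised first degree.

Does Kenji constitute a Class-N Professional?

article 9 — Qualifying Graduate: [the applicant has submitted a supervisor's reference? no] OR [the applicant has never been admitted in a reciprocal jurisdiction? yes] → satisfied.
article 7 — Class-A Holder: [the applicant has paid the renewal levy? no] AND [the applicant has no adverse disciplinary record? no] → not satisfied.
article 2 — Tier IV Applicant: [the applicant holds indemnity cover? no] AND [the applicant does not hold a recognised first degree? no] → not satisfied.
article 12 — Authorised Practitioner: [not a Qualifying Graduate (article 9)? no] OR [not a Class-A Holder (article 7)? yes] OR [Tier IV Applicant (article 2)? no] → satisfied.
article 3 — Class-T Person: [the applicant has no adverse disciplinary record? no] OR [the applicant has not completed a period of supervised practice? yes] OR [the applicant does not hold indemnity cover? yes] → satisfied.
article 4 — Listed Graduate: [the applicant has completed a period of supervised practice? no] OR [the applicant has not passed the Part II examination? yes] → satisfied.
article 5 — Essential Person: applicant's logged supervised hours: 3,200 hours ≥ 3,000 hours? yes, so negated condition no; the applicant is currently registered with the interim board? yes; the applicant holds indemnity cover? no — 1 of 3 hold (need ≥2) → not satisfied.
article 1 — Tier II Practitioner: [not a Class-T Person (article 3)? no] OR [not a Listed Graduate (article 4)? no] OR [Essential Person (article 5)? no] → not satisfied.
article 8 — Registered Holder: [the applicant has passed the Part II examination? no] AND [the applicant has no adverse disciplinary record? no] → not satisfied.
article 13 — Tier V Applicant: [the applicant holds indemnity cover? no] OR [the applicant holds a recognised first degree? yes] OR [the applicant has submitted a supervisor's reference? no] → satisfied.
article 6 — Controlled Person: [the applicant has no adverse disciplinary record? no] AND [Registered Holder (article 8)? no] AND [not a Tier V Applicant (article 13)? no] → not satisfied.
article 10 — Class-N Professional: Authorised Practitioner (article 12)? yes; not a Tier II Practitioner (article 1)? yes; Controlled Person (article 6)? no — 2 of 3 hold (need ≥2) → satisfied.

Yes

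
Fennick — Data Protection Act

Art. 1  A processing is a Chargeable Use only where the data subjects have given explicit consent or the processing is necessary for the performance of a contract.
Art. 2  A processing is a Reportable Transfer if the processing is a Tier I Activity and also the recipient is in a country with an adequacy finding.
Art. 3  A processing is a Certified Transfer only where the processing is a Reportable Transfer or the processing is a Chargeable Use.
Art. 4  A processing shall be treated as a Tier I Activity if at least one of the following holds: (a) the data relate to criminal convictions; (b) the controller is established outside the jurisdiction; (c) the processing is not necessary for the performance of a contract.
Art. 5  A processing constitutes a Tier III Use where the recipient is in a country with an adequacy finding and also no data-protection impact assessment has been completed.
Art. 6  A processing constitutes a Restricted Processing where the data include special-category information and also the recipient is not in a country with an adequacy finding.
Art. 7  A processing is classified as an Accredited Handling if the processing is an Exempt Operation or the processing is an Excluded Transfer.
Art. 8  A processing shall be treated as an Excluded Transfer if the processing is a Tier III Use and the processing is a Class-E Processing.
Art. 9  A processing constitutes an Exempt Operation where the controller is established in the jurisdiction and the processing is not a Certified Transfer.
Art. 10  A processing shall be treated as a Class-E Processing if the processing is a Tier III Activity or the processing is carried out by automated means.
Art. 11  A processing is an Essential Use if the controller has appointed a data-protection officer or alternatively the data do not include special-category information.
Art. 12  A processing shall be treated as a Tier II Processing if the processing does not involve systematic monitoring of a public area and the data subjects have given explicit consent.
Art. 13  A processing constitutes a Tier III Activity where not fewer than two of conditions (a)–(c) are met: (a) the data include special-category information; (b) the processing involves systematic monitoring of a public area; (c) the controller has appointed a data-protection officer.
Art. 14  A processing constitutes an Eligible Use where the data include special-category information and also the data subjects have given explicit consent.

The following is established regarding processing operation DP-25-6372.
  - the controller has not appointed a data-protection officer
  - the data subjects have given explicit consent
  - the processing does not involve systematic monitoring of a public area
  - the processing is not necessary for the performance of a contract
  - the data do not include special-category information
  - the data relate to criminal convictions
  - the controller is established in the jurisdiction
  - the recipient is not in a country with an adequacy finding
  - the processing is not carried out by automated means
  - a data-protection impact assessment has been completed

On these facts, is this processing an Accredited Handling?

No

Under article 4: the data relate to criminal convictions? yes; or the controller is established outside the jurisdiction? no; or the processing is not necessary for the performance of a contract? yes. So the processing is a Tier I Activity.
Under article 2: Tier I Activity (article 4)? yes; and the recipient is in a country with an adequacy finding? no. So the processing is not a Reportable Transfer.
Under article 1: the data subjects have given explicit consent? yes; or the processing is necessary for the performance of a contract? no. So the processing is a Chargeable Use.
Under article 3: Reportable Transfer (article 2)? no; or Chargeable Use (article 1)? yes. So the processing is a Certified Transfer.
Under article 9: the controller is established in the jurisdiction? yes; and not a Certified Transfer (article 3)? no. So the processing is not an Exempt Operation.
Under article 5: the recipient is in a country with an adequacy finding? no; and no data-protection impact assessment has been completed? no. So the processing is not a Tier III Use.
Under article 13: the data include special-category information? no; the processing involves systematic monitoring of a public area? no; the controller has appointed a data-protection officer? no — 0 of 3 hold (need ≥2) → not satisfied.
Under article 10: Tier III Activity (article 13)? no; or the processing is carried out by automated means? no. So the processing is not a Class-E Processing.
Under article 8: Tier III Use (article 5)? no; and Class-E Processing (article 10)? no. So the processing is not an Excluded Transfer.
Under article 7: Exempt Operation (article 9)? no; or Excluded Transfer (article 8)? no. So the processing is not an Accredited Handling.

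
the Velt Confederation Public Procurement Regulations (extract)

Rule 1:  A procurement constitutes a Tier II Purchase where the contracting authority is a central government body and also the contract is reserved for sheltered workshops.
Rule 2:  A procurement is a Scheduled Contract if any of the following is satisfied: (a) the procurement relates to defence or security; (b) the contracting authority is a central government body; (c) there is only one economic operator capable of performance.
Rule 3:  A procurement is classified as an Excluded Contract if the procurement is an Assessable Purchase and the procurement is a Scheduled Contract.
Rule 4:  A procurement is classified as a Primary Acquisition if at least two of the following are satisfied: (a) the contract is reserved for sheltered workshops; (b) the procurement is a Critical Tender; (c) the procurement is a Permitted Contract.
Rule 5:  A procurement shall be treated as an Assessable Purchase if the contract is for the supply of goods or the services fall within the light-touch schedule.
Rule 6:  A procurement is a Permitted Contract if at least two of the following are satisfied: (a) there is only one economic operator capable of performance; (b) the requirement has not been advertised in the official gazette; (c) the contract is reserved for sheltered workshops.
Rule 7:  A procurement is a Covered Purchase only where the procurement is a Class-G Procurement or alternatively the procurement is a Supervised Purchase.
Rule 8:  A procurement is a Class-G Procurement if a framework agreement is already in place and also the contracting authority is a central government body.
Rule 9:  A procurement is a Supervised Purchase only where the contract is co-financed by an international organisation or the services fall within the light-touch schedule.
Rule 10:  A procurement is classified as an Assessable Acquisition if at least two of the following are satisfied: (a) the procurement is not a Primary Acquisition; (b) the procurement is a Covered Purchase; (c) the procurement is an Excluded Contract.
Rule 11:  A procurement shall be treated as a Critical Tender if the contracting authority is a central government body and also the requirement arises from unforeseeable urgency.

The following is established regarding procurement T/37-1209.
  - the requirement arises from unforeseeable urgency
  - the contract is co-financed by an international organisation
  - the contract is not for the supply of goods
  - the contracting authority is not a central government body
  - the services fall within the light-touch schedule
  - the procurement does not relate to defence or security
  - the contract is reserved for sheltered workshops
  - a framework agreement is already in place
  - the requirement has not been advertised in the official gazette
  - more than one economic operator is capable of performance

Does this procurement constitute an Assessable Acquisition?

No

rule 11 — Critical Tender: [the contracting authority is a central government body? no] AND [the requirement arises from unforeseeable urgency? yes] → not satisfied.
rule 6 — Permitted Contract: there is only one economic operator capable of performance? no; the requirement has not been advertised in the official gazette? yes; the contract is reserved for sheltered workshops? yes — 2 of 3 hold (need ≥2) → satisfied.
rule 4 — Primary Acquisition: the contract is reserved for sheltered workshops? yes; Critical Tender (rule 11)? no; Permitted Contract (rule 6)? yes — 2 of 3 hold (need ≥2) → satisfied.
rule 8 — Class-G Procurement: [a framework agreement is already in place? yes] AND [the contracting authority is a central government body? no] → not satisfied.
rule 9 — Supervised Purchase: [the contract is co-financed by an international organisation? yes] OR [the services fall within the light-touch schedule? yes] → satisfied.
rule 7 — Covered Purchase: [Class-G Procurement (rule 8)? no] OR [Supervised Purchase (rule 9)? yes] → satisfied.
rule 5 — Assessable Purchase: [the contract is for the supply of goods? no] OR [the services fall within the light-touch schedule? yes] → satisfied.
rule 2 — Scheduled Contract: [the procurement relates to defence or security? no] OR [the contracting authority is a central government body? no] OR [there is only one economic operator capable of performance? no] → not satisfied.
rule 3 — Excluded Contract: [Assessable Purchase (rule 5)? yes] AND [Scheduled Contract (rule 2)? no] → not satisfied.
rule 10 — Assessable Acquisition: not a Primary Acquisition (rule 4)? no; Covered Purchase (rule 7)? yes; Excluded Contract (rule 3)? no — 1 of 3 hold (need ≥2) → not satisfied.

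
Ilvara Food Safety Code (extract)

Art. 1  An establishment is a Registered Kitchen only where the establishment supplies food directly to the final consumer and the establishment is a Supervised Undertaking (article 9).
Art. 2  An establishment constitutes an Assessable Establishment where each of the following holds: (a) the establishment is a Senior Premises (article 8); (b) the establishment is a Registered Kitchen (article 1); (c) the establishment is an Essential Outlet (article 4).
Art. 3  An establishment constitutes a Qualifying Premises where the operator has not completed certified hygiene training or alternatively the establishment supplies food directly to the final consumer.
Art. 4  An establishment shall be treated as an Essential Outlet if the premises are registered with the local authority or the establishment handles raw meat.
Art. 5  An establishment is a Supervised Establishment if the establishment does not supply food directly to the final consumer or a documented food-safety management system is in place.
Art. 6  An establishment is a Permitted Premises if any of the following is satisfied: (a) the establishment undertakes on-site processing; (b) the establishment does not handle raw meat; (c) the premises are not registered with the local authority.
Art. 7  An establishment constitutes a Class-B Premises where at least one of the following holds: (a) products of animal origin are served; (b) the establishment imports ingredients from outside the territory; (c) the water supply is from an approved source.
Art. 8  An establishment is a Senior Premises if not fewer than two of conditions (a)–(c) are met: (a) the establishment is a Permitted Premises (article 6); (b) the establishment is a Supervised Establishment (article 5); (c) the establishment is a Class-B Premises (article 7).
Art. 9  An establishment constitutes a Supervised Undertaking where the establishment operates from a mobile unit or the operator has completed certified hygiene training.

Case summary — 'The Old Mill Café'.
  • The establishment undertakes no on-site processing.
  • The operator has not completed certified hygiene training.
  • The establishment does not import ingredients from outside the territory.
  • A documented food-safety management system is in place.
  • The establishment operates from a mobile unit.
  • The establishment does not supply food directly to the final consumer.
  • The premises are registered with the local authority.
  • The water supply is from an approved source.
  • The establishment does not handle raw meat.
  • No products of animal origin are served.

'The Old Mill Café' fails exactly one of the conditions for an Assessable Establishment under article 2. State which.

Registered Kitchen

Under article 6: the establishment undertakes on-site processing? no; or the establishment does not handle raw meat? yes; or the premises are not registered with the local authority? no. So the establishment is a Permitted Premises.
Under article 5: the establishment does not supply food directly to the final consumer? yes; or a documented food-safety management system is in place? yes. So the establishment is a Supervised Establishment.
Under article 7: products of animal origin are served? no; or the establishment imports ingredients from outside the territory? no; or the water supply is from an approved source? yes. So the establishment is a Class-B Premises.
Under article 8: Permitted Premises (article 6)? yes; Supervised Establishment (article 5)? yes; Class-B Premises (article 7)? yes — 3 of 3 hold (need ≥2) → satisfied.
Under article 9: the establishment operates from a mobile unit? yes; or the operator has completed certified hygiene training? no. So the establishment is a Supervised Undertaking.
Under article 1: the establishment supplies food directly to the final consumer? no; and Supervised Undertaking (article 9)? yes. So the establishment is not a Registered Kitchen.
Under article 4: the premises are registered with the local authority? yes; or the establishment handles raw meat? no. So the establishment is an Essential Outlet.
Under article 2: Senior Premises (article 8)? yes; and Registered Kitchen (article 1)? no; and Essential Outlet (article 4)? yes. So the establishment is not an Assessable Establishment.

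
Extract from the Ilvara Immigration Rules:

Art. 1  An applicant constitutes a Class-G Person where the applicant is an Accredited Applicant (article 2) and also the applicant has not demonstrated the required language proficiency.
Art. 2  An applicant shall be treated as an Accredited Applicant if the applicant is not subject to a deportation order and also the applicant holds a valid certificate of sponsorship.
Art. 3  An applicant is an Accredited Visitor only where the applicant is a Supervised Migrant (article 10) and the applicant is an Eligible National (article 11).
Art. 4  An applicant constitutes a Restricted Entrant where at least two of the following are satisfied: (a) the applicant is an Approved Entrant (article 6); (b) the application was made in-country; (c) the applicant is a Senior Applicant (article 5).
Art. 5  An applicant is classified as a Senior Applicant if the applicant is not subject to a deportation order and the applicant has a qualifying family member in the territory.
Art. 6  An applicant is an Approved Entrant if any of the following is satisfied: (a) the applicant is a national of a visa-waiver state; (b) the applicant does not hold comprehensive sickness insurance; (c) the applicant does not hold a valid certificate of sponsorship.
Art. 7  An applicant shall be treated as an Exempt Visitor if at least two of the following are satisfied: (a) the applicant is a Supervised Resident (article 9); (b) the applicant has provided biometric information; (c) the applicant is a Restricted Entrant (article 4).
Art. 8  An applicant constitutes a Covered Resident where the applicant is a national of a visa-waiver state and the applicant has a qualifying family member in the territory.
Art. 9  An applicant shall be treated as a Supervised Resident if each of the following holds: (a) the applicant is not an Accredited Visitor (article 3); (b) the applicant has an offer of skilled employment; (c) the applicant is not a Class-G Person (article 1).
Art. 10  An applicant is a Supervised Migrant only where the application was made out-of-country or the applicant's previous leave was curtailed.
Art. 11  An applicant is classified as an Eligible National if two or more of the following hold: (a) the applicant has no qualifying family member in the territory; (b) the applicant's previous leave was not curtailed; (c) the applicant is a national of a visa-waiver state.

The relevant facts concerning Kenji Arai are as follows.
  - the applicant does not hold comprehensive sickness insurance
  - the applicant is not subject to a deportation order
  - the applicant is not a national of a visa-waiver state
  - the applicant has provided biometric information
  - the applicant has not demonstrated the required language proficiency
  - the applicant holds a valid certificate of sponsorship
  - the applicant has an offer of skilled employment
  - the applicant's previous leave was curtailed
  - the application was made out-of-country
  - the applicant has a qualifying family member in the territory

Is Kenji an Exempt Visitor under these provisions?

article 10 — Supervised Migrant: [the application was made out-of-country? yes] OR [the applicant's previous leave was curtailed? yes] → satisfied.
article 11 — Eligible National: the applicant has no qualifying family member in the territory? no; the applicant's previous leave was not curtailed? no; the applicant is a national of a visa-waiver state? no — 0 of 3 hold (need ≥2) → not satisfied.
article 3 — Accredited Visitor: [Supervised Migrant (article 10)? yes] AND [Eligible National (article 11)? no] → not satisfied.
article 2 — Accredited Applicant: [the applicant is not subject to a deportation order? yes] AND [the applicant holds a valid certificate of sponsorship? yes] → satisfied.
article 1 — Class-G Person: [Accredited Applicant (article 2)? yes] AND [the applicant has not demonstrated the required language proficiency? yes] → satisfied.
article 9 — Supervised Resident: [not an Accredited Visitor (article 3)? yes] AND [the applicant has an offer of skilled employment? yes] AND [not a Class-G Person (article 1)? no] → not satisfied.
article 6 — Approved Entrant: [the applicant is a national of a visa-waiver state? no] OR [the applicant does not hold comprehensive sickness insurance? yes] OR [the applicant does not hold a valid certificate of sponsorship? no] → satisfied.
article 5 — Senior Applicant: [the applicant is not subject to a deportation order? yes] AND [the applicant has a qualifying family member in the territory? yes] → satisfied.
article 4 — Restricted Entrant: Approved Entrant (article 6)? yes; the application was made in-country? no; Senior Applicant (article 5)? yes — 2 of 3 hold (need ≥2) → satisfied.
article 7 — Exempt Visitor: Supervised Resident (article 9)? no; the applicant has provided biometric information? yes; Restricted Entrant (article 4)? yes — 2 of 3 hold (need ≥2) → satisfied.

Yes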